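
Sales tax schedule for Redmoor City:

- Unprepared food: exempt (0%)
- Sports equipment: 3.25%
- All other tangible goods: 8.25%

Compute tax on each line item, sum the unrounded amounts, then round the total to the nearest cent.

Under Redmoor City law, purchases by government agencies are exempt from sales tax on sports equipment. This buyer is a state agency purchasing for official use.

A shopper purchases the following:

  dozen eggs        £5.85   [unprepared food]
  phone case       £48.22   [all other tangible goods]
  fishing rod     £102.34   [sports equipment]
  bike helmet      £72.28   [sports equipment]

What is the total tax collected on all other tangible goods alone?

Phone case £48.22: all other tangible goods → 8.25% → £3.97815
Tax on all other tangible goods: unrounded sum = £3.97815 → £3.98

£3.98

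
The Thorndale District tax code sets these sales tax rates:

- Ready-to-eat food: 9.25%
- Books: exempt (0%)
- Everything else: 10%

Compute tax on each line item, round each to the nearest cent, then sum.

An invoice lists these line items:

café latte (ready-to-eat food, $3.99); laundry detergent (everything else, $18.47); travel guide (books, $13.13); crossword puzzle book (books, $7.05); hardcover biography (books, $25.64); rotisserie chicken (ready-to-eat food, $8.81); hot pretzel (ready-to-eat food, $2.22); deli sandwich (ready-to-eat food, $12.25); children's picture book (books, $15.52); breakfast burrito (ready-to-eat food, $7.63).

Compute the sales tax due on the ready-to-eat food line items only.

$3.23

Café latte $3.99: ready-to-eat food → 9.25% → $0.37
Rotisserie chicken $8.81: ready-to-eat food → 9.25% → $0.81
Hot pretzel $2.22: ready-to-eat food → 9.25% → $0.21
Deli sandwich $12.25: ready-to-eat food → 9.25% → $1.13
Breakfast burrito $7.63: ready-to-eat food → 9.25% → $0.71
Tax on ready-to-eat food = $0.37 + $0.81 + $0.21 + $1.13 + $0.71 = $3.23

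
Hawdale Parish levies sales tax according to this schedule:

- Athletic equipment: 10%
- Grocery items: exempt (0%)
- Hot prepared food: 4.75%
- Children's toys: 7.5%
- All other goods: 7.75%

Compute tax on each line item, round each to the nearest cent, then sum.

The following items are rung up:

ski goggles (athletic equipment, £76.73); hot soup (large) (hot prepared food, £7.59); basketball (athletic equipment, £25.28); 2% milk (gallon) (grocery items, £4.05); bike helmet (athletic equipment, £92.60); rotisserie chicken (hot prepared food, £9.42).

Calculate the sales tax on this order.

£20.27

Ski goggles £76.73: athletic equipment → 10% → £7.67
Hot soup (large) £7.59: hot prepared food → 4.75% → £0.36
Basketball £25.28: athletic equipment → 10% → £2.53
2% milk (gallon) £4.05: grocery items → 0% → £0.00
Bike helmet £92.60: athletic equipment → 10% → £9.26
Rotisserie chicken £9.42: hot prepared food → 4.75% → £0.45
Total tax = £7.67 + £0.36 + £2.53 + £9.26 + £0.45 = £20.27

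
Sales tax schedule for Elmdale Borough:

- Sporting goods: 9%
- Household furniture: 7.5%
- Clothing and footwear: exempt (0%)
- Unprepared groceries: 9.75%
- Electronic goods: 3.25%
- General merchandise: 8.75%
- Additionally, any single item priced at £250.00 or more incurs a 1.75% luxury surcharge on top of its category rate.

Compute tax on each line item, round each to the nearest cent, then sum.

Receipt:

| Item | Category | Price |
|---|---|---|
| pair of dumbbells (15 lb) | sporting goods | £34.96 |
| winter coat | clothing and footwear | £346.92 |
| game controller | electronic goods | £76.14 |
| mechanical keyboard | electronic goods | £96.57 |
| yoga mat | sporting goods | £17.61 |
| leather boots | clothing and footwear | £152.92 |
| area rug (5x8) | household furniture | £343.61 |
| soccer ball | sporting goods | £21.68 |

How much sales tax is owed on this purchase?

£50.14

Pair of dumbbells (15 lb) £34.96: sporting goods → 9% → £3.15
Winter coat £346.92: clothing and footwear → 0% + 1.75% surcharge = 1.75% → £6.07
Game controller £76.14: electronic goods → 3.25% → £2.47
Mechanical keyboard £96.57: electronic goods → 3.25% → £3.14
Yoga mat £17.61: sporting goods → 9% → £1.58
Leather boots £152.92: clothing and footwear → 0% → £0.00
Area rug (5x8) £343.61: household furniture → 7.5% + 1.75% surcharge = 9.25% → £31.78
Soccer ball £21.68: sporting goods → 9% → £1.95
Total tax = £3.15 + £6.07 + £2.47 + £3.14 + £1.58 + £31.78 + £1.95 = £50.14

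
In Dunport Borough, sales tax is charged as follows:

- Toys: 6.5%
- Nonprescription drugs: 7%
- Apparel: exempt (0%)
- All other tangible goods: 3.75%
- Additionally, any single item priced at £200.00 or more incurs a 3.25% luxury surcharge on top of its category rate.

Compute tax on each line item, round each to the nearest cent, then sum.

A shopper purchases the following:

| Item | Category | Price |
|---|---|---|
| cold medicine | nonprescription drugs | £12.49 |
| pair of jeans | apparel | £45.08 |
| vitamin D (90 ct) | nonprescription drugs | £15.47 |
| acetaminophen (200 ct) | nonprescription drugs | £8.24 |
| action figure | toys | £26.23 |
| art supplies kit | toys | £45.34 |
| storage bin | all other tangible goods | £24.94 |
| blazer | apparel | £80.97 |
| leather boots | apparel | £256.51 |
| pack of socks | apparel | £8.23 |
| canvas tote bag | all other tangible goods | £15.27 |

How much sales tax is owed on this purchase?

Cold medicine £12.49: nonprescription drugs → 7% → £0.87
Pair of jeans £45.08: apparel → 0% → £0.00
Vitamin D (90 ct) £15.47: nonprescription drugs → 7% → £1.08
Acetaminophen (200 ct) £8.24: nonprescription drugs → 7% → £0.58
Action figure £26.23: toys → 6.5% → £1.70
Art supplies kit £45.34: toys → 6.5% → £2.95
Storage bin £24.94: all other tangible goods → 3.75% → £0.94
Blazer £80.97: apparel → 0% → £0.00
Leather boots £256.51: apparel → 0% + 3.25% surcharge = 3.25% → £8.34
Pack of socks £8.23: apparel → 0% → £0.00
Canvas tote bag £15.27: all other tangible goods → 3.75% → £0.57
Total tax = £0.87 + £1.08 + £0.58 + £1.70 + £2.95 + £0.94 + £8.34 + £0.57 = £17.03

£17.03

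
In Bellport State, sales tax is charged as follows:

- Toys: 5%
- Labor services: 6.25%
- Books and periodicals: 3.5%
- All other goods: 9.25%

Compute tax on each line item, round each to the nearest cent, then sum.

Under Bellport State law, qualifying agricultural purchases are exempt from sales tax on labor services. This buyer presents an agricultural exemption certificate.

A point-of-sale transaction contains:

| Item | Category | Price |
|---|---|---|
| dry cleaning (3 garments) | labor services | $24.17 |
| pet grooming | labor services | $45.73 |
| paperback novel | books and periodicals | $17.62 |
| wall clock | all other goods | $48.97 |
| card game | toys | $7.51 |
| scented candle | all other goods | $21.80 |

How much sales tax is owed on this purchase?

Dry cleaning (3 garments) $24.17: labor services, buyer-exempt → 0% → $0.00
Pet grooming $45.73: labor services, buyer-exempt → 0% → $0.00
Paperback novel $17.62: books and periodicals → 3.5% → $0.62
Wall clock $48.97: all other goods → 9.25% → $4.53
Card game $7.51: toys → 5% → $0.38
Scented candle $21.80: all other goods → 9.25% → $2.02
Total tax = $0.62 + $4.53 + $0.38 + $2.02 = $7.55

$7.55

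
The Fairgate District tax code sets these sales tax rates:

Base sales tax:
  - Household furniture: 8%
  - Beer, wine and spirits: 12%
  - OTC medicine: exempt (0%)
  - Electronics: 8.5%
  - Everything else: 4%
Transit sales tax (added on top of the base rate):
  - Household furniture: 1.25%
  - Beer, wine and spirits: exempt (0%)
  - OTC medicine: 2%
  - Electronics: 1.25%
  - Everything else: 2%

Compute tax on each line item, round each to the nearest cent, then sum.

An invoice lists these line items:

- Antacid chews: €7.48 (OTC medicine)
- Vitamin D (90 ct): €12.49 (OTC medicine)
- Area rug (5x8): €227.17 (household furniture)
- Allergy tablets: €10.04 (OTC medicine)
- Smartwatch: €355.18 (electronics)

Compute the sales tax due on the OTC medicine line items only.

€0.60

Antacid chews €7.48: OTC medicine → 0% + 2% transit = 2% → €0.15
Vitamin D (90 ct) €12.49: OTC medicine → 0% + 2% transit = 2% → €0.25
Allergy tablets €10.04: OTC medicine → 0% + 2% transit = 2% → €0.20
Tax on OTC medicine = €0.15 + €0.25 + €0.20 = €0.60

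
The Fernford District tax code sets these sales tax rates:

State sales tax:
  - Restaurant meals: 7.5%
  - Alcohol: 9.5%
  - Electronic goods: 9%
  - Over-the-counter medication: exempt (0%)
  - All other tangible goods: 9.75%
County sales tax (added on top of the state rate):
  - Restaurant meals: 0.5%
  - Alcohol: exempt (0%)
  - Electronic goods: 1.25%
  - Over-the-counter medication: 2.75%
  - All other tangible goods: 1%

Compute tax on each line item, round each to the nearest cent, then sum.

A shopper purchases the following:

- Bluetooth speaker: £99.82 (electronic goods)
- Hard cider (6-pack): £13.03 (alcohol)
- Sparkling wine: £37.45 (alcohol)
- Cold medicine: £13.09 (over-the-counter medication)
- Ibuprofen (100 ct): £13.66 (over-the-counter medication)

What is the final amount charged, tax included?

Bluetooth speaker £99.82: electronic goods → 9% + 1.25% county = 10.25% → £10.23
Hard cider (6-pack) £13.03: alcohol → 9.5% + 0% county = 9.5% → £1.24
Sparkling wine £37.45: alcohol → 9.5% + 0% county = 9.5% → £3.56
Cold medicine £13.09: over-the-counter medication → 0% + 2.75% county = 2.75% → £0.36
Ibuprofen (100 ct) £13.66: over-the-counter medication → 0% + 2.75% county = 2.75% → £0.38
Subtotal = £177.05; tax = £15.77; total due = £192.82

£192.82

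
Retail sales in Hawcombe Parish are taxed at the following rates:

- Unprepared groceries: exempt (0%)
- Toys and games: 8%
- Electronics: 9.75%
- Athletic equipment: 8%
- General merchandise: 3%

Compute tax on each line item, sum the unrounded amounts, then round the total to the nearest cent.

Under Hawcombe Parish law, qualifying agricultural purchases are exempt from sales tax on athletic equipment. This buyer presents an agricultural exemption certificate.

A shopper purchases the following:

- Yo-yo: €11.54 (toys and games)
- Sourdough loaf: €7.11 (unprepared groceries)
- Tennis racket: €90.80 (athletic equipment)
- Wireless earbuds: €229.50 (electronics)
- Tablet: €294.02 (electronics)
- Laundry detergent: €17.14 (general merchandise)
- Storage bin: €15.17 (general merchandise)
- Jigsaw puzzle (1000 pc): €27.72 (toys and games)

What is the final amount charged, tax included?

€748.15

Yo-yo €11.54: toys and games → 8% → €0.9232
Sourdough loaf €7.11: unprepared groceries → 0% → €0.00
Tennis racket €90.80: athletic equipment, buyer-exempt → 0% → €0.00
Wireless earbuds €229.50: electronics → 9.75% → €22.37625
Tablet €294.02: electronics → 9.75% → €28.66695
Laundry detergent €17.14: general merchandise → 3% → €0.5142
Storage bin €15.17: general merchandise → 3% → €0.4551
Jigsaw puzzle (1000 pc) €27.72: toys and games → 8% → €2.2176
Subtotal = €693.00; unrounded tax = €55.1533 → €55.15; total due = €748.15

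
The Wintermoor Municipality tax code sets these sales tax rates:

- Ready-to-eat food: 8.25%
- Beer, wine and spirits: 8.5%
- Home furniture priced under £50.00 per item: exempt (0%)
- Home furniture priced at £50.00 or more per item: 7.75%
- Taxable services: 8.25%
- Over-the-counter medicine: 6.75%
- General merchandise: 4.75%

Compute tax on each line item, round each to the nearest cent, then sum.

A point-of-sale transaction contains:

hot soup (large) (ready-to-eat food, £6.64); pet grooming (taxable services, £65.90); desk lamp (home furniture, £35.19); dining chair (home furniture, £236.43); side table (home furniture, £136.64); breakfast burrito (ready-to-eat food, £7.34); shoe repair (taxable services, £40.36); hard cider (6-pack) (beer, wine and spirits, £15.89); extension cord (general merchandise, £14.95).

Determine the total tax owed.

Hot soup (large) £6.64: ready-to-eat food → 8.25% → £0.55
Pet grooming £65.90: taxable services → 8.25% → £5.44
Desk lamp £35.19: home furniture, under £50.00 → 0% → £0.00
Dining chair £236.43: home furniture, £50.00 or more → 7.75% → £18.32
Side table £136.64: home furniture, £50.00 or more → 7.75% → £10.59
Breakfast burrito £7.34: ready-to-eat food → 8.25% → £0.61
Shoe repair £40.36: taxable services → 8.25% → £3.33
Hard cider (6-pack) £15.89: beer, wine and spirits → 8.5% → £1.35
Extension cord £14.95: general merchandise → 4.75% → £0.71
Total tax = £0.55 + £5.44 + £18.32 + £10.59 + £0.61 + £3.33 + £1.35 + £0.71 = £40.90

£40.90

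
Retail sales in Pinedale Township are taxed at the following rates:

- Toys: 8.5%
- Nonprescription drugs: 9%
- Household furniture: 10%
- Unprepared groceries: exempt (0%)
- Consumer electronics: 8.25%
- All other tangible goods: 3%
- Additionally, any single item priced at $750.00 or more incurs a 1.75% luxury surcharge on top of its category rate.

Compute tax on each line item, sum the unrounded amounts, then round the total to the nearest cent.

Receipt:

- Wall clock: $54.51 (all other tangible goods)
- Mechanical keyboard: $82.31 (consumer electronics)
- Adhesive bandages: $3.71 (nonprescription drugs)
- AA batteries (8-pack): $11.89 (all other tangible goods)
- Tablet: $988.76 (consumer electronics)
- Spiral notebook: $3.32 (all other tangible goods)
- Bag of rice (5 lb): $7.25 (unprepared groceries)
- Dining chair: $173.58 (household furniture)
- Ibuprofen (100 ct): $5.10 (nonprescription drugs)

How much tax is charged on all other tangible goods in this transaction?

Wall clock $54.51: all other tangible goods → 3% → $1.6353
AA batteries (8-pack) $11.89: all other tangible goods → 3% → $0.3567
Spiral notebook $3.32: all other tangible goods → 3% → $0.0996
Tax on all other tangible goods: unrounded sum = $2.0916 → $2.09

$2.09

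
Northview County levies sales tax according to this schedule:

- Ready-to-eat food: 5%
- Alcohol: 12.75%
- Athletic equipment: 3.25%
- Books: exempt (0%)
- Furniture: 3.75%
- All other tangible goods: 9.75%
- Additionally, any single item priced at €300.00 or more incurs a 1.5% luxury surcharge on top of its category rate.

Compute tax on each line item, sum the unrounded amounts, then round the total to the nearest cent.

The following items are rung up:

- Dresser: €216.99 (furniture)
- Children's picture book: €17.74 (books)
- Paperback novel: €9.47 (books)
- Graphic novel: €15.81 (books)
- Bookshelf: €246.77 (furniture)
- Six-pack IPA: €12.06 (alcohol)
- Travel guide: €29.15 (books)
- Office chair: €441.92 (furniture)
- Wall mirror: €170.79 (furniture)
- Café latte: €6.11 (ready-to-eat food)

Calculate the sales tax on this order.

Dresser €216.99: furniture → 3.75% → €8.137125
Children's picture book €17.74: books → 0% → €0.00
Paperback novel €9.47: books → 0% → €0.00
Graphic novel €15.81: books → 0% → €0.00
Bookshelf €246.77: furniture → 3.75% → €9.253875
Six-pack IPA €12.06: alcohol → 12.75% → €1.53765
Travel guide €29.15: books → 0% → €0.00
Office chair €441.92: furniture → 3.75% + 1.5% surcharge = 5.25% → €23.2008
Wall mirror €170.79: furniture → 3.75% → €6.404625
Café latte €6.11: ready-to-eat food → 5% → €0.3055
Unrounded tax sum = €48.839575 → €48.84

€48.84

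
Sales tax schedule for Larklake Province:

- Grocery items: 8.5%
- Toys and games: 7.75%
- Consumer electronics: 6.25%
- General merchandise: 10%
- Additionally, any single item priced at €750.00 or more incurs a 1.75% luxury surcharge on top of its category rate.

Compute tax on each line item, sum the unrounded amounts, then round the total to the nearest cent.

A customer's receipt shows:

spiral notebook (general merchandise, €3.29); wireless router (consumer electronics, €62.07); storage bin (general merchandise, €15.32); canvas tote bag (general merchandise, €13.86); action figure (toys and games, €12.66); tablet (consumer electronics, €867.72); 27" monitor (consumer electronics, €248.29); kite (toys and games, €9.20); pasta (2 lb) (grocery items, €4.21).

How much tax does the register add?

Spiral notebook €3.29: general merchandise → 10% → €0.329
Wireless router €62.07: consumer electronics → 6.25% → €3.879375
Storage bin €15.32: general merchandise → 10% → €1.532
Canvas tote bag €13.86: general merchandise → 10% → €1.386
Action figure €12.66: toys and games → 7.75% → €0.98115
Tablet €867.72: consumer electronics → 6.25% + 1.75% surcharge = 8% → €69.4176
27" monitor €248.29: consumer electronics → 6.25% → €15.518125
Kite €9.20: toys and games → 7.75% → €0.713
Pasta (2 lb) €4.21: grocery items → 8.5% → €0.35785
Unrounded tax sum = €94.1141 → €94.11

€94.11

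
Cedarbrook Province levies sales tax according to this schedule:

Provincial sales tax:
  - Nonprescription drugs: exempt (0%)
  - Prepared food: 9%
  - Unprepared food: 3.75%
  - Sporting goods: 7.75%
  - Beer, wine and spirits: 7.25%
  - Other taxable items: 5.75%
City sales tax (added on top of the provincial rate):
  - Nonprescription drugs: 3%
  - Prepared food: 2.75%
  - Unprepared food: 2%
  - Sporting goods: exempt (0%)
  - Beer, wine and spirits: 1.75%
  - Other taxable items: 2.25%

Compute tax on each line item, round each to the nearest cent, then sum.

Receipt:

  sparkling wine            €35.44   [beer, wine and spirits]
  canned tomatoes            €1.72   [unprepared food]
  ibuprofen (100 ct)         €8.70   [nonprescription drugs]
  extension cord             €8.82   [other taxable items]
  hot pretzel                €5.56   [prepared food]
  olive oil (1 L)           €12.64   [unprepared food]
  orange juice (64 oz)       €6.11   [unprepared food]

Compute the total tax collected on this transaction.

€5.99

Sparkling wine €35.44: beer, wine and spirits → 7.25% + 1.75% city = 9% → €3.19
Canned tomatoes €1.72: unprepared food → 3.75% + 2% city = 5.75% → €0.10
Ibuprofen (100 ct) €8.70: nonprescription drugs → 0% + 3% city = 3% → €0.26
Extension cord €8.82: other taxable items → 5.75% + 2.25% city = 8% → €0.71
Hot pretzel €5.56: prepared food → 9% + 2.75% city = 11.75% → €0.65
Olive oil (1 L) €12.64: unprepared food → 3.75% + 2% city = 5.75% → €0.73
Orange juice (64 oz) €6.11: unprepared food → 3.75% + 2% city = 5.75% → €0.35
Total tax = €3.19 + €0.10 + €0.26 + €0.71 + €0.65 + €0.73 + €0.35 = €5.99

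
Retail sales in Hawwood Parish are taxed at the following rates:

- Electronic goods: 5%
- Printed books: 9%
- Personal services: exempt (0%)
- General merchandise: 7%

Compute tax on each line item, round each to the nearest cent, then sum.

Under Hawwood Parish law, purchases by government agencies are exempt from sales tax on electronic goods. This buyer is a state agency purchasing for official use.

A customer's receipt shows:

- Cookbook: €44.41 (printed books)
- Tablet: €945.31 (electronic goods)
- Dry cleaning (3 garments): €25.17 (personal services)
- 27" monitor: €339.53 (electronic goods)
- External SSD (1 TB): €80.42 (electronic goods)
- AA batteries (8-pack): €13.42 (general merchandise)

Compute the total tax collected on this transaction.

€4.94

Cookbook €44.41: printed books → 9% → €4.00
Tablet €945.31: electronic goods, buyer-exempt → 0% → €0.00
Dry cleaning (3 garments) €25.17: personal services → 0% → €0.00
27" monitor €339.53: electronic goods, buyer-exempt → 0% → €0.00
External SSD (1 TB) €80.42: electronic goods, buyer-exempt → 0% → €0.00
AA batteries (8-pack) €13.42: general merchandise → 7% → €0.94
Total tax = €4.00 + €0.94 = €4.94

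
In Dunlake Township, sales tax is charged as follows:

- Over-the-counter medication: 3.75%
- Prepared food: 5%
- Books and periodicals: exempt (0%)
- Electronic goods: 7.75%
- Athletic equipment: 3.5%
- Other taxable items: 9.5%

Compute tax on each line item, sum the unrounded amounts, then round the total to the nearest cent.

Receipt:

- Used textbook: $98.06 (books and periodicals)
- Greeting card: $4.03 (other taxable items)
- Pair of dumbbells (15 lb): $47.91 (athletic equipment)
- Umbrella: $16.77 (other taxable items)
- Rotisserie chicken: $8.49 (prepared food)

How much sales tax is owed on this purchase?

$4.08

Used textbook $98.06: books and periodicals → 0% → $0.00
Greeting card $4.03: other taxable items → 9.5% → $0.38285
Pair of dumbbells (15 lb) $47.91: athletic equipment → 3.5% → $1.67685
Umbrella $16.77: other taxable items → 9.5% → $1.59315
Rotisserie chicken $8.49: prepared food → 5% → $0.4245
Unrounded tax sum = $4.07735 → $4.08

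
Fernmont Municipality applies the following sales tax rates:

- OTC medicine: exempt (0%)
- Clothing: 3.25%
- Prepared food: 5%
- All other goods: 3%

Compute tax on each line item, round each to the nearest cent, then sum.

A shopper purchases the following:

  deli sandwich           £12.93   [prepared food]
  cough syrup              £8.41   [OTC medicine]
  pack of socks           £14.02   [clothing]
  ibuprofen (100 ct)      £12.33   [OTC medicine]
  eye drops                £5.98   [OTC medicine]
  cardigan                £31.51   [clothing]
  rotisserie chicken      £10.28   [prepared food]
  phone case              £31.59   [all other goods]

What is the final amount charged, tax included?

£130.64

Deli sandwich £12.93: prepared food → 5% → £0.65
Cough syrup £8.41: OTC medicine → 0% → £0.00
Pack of socks £14.02: clothing → 3.25% → £0.46
Ibuprofen (100 ct) £12.33: OTC medicine → 0% → £0.00
Eye drops £5.98: OTC medicine → 0% → £0.00
Cardigan £31.51: clothing → 3.25% → £1.02
Rotisserie chicken £10.28: prepared food → 5% → £0.51
Phone case £31.59: all other goods → 3% → £0.95
Subtotal = £127.05; tax = £3.59; total due = £130.64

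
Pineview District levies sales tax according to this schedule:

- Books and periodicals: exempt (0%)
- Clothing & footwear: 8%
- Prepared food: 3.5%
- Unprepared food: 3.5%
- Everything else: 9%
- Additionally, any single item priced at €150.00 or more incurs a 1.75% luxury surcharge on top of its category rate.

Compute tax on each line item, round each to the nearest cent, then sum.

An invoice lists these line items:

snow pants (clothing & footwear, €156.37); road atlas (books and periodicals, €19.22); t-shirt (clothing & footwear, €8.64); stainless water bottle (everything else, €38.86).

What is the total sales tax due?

€19.44

Snow pants €156.37: clothing & footwear → 8% + 1.75% surcharge = 9.75% → €15.25
Road atlas €19.22: books and periodicals → 0% → €0.00
T-shirt €8.64: clothing & footwear → 8% → €0.69
Stainless water bottle €38.86: everything else → 9% → €3.50
Total tax = €15.25 + €0.69 + €3.50 = €19.44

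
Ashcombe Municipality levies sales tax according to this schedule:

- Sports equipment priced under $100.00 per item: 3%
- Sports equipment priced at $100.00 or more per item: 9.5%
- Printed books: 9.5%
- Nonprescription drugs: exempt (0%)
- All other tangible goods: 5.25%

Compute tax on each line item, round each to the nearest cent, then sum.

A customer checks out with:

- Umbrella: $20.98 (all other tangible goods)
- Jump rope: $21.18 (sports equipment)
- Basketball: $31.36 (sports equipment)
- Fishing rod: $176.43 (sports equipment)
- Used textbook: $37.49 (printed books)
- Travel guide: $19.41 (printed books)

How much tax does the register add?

Umbrella $20.98: all other tangible goods → 5.25% → $1.10
Jump rope $21.18: sports equipment, under $100.00 → 3% → $0.64
Basketball $31.36: sports equipment, under $100.00 → 3% → $0.94
Fishing rod $176.43: sports equipment, $100.00 or more → 9.5% → $16.76
Used textbook $37.49: printed books → 9.5% → $3.56
Travel guide $19.41: printed books → 9.5% → $1.84
Total tax = $1.10 + $0.64 + $0.94 + $16.76 + $3.56 + $1.84 = $24.84

$24.84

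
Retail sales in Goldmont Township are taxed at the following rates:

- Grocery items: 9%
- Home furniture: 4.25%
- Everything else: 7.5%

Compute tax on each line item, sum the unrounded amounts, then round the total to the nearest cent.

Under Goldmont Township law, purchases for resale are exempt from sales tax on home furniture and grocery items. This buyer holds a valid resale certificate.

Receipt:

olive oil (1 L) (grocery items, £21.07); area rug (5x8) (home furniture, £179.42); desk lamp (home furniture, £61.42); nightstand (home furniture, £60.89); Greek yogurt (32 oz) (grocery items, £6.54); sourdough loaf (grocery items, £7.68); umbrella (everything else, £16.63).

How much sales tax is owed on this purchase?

Olive oil (1 L) £21.07: grocery items, buyer-exempt → 0% → £0.00
Area rug (5x8) £179.42: home furniture, buyer-exempt → 0% → £0.00
Desk lamp £61.42: home furniture, buyer-exempt → 0% → £0.00
Nightstand £60.89: home furniture, buyer-exempt → 0% → £0.00
Greek yogurt (32 oz) £6.54: grocery items, buyer-exempt → 0% → £0.00
Sourdough loaf £7.68: grocery items, buyer-exempt → 0% → £0.00
Umbrella £16.63: everything else → 7.5% → £1.24725
Unrounded tax sum = £1.24725 → £1.25

£1.25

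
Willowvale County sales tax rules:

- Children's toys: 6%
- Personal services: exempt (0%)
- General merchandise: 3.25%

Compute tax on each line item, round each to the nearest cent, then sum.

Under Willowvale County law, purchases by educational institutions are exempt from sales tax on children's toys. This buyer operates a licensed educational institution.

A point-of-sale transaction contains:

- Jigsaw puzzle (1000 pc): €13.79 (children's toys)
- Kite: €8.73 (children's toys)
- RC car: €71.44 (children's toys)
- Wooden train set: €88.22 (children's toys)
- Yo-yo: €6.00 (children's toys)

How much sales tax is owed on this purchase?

Jigsaw puzzle (1000 pc) €13.79: children's toys, buyer-exempt → 0% → €0.00
Kite €8.73: children's toys, buyer-exempt → 0% → €0.00
RC car €71.44: children's toys, buyer-exempt → 0% → €0.00
Wooden train set €88.22: children's toys, buyer-exempt → 0% → €0.00
Yo-yo €6.00: children's toys, buyer-exempt → 0% → €0.00
Total tax = €0.00

€0.00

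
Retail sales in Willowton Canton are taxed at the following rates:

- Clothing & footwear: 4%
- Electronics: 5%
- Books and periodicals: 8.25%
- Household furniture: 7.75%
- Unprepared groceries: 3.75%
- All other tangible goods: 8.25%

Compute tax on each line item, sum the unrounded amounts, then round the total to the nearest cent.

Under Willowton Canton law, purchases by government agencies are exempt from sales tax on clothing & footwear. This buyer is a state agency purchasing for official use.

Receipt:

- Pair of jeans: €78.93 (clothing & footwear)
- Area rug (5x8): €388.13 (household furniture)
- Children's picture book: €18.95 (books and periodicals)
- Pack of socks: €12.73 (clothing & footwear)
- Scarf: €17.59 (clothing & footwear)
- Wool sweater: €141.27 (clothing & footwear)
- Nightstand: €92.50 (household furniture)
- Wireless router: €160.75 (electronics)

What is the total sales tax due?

€46.85

Pair of jeans €78.93: clothing & footwear, buyer-exempt → 0% → €0.00
Area rug (5x8) €388.13: household furniture → 7.75% → €30.080075
Children's picture book €18.95: books and periodicals → 8.25% → €1.563375
Pack of socks €12.73: clothing & footwear, buyer-exempt → 0% → €0.00
Scarf €17.59: clothing & footwear, buyer-exempt → 0% → €0.00
Wool sweater €141.27: clothing & footwear, buyer-exempt → 0% → €0.00
Nightstand €92.50: household furniture → 7.75% → €7.16875
Wireless router €160.75: electronics → 5% → €8.0375
Unrounded tax sum = €46.8497 → €46.85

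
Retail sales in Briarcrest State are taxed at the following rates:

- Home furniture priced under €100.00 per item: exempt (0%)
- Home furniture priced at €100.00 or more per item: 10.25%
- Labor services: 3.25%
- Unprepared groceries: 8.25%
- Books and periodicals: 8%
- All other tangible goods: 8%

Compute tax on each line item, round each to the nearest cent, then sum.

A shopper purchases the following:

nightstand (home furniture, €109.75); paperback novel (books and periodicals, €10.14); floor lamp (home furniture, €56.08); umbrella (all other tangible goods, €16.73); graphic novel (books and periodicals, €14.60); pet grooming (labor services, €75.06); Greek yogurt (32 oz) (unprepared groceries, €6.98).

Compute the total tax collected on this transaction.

€17.59

Nightstand €109.75: home furniture, €100.00 or more → 10.25% → €11.25
Paperback novel €10.14: books and periodicals → 8% → €0.81
Floor lamp €56.08: home furniture, under €100.00 → 0% → €0.00
Umbrella €16.73: all other tangible goods → 8% → €1.34
Graphic novel €14.60: books and periodicals → 8% → €1.17
Pet grooming €75.06: labor services → 3.25% → €2.44
Greek yogurt (32 oz) €6.98: unprepared groceries → 8.25% → €0.58
Total tax = €11.25 + €0.81 + €1.34 + €1.17 + €2.44 + €0.58 = €17.59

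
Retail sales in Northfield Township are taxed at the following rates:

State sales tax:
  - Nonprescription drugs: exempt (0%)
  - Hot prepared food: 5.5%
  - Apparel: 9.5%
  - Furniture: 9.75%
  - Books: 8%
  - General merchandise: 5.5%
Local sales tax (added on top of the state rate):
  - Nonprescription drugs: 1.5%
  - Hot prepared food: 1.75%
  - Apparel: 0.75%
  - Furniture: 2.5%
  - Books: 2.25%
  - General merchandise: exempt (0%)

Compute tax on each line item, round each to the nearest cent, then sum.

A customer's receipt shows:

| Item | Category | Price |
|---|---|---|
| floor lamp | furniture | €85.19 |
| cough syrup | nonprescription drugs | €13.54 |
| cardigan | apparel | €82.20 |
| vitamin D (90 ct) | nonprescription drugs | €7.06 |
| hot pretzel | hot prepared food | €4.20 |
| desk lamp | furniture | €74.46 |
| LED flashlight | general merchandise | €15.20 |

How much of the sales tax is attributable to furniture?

€19.56

Floor lamp €85.19: furniture → 9.75% + 2.5% local = 12.25% → €10.44
Desk lamp €74.46: furniture → 9.75% + 2.5% local = 12.25% → €9.12
Tax on furniture = €10.44 + €9.12 = €19.56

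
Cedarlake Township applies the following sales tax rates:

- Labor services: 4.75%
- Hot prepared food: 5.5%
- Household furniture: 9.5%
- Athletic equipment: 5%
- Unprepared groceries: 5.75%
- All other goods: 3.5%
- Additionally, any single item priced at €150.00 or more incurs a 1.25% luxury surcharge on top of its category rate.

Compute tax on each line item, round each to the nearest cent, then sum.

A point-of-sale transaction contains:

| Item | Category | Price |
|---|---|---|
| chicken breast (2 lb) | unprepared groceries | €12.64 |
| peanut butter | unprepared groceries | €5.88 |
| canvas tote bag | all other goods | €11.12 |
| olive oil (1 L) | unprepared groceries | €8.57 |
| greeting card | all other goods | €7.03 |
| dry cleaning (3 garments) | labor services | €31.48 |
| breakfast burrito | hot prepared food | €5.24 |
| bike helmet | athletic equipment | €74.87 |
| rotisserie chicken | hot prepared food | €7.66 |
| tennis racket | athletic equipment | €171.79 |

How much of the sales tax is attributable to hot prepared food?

Breakfast burrito €5.24: hot prepared food → 5.5% → €0.29
Rotisserie chicken €7.66: hot prepared food → 5.5% → €0.42
Tax on hot prepared food = €0.29 + €0.42 = €0.71

€0.71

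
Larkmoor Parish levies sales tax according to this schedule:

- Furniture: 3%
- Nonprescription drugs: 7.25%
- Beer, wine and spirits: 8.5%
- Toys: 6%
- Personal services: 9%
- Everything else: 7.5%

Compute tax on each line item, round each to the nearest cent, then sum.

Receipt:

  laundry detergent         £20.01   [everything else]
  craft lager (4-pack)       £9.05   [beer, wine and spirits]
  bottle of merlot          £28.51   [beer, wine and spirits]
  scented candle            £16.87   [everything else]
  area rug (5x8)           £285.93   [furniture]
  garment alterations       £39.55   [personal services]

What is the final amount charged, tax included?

Laundry detergent £20.01: everything else → 7.5% → £1.50
Craft lager (4-pack) £9.05: beer, wine and spirits → 8.5% → £0.77
Bottle of merlot £28.51: beer, wine and spirits → 8.5% → £2.42
Scented candle £16.87: everything else → 7.5% → £1.27
Area rug (5x8) £285.93: furniture → 3% → £8.58
Garment alterations £39.55: personal services → 9% → £3.56
Subtotal = £399.92; tax = £18.10; total due = £418.02

£418.02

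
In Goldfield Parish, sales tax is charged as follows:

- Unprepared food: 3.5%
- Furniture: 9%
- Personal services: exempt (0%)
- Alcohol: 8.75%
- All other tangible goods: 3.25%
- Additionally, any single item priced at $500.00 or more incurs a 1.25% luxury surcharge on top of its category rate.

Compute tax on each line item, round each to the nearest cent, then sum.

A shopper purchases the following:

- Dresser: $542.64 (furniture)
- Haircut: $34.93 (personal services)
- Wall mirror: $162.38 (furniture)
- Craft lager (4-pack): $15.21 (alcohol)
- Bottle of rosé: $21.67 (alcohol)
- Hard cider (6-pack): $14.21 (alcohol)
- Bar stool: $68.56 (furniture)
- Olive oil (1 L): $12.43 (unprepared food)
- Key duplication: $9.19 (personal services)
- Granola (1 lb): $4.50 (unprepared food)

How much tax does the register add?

$81.47

Dresser $542.64: furniture → 9% + 1.25% surcharge = 10.25% → $55.62
Haircut $34.93: personal services → 0% → $0.00
Wall mirror $162.38: furniture → 9% → $14.61
Craft lager (4-pack) $15.21: alcohol → 8.75% → $1.33
Bottle of rosé $21.67: alcohol → 8.75% → $1.90
Hard cider (6-pack) $14.21: alcohol → 8.75% → $1.24
Bar stool $68.56: furniture → 9% → $6.17
Olive oil (1 L) $12.43: unprepared food → 3.5% → $0.44
Key duplication $9.19: personal services → 0% → $0.00
Granola (1 lb) $4.50: unprepared food → 3.5% → $0.16
Total tax = $55.62 + $14.61 + $1.33 + $1.90 + $1.24 + $6.17 + $0.44 + $0.16 = $81.47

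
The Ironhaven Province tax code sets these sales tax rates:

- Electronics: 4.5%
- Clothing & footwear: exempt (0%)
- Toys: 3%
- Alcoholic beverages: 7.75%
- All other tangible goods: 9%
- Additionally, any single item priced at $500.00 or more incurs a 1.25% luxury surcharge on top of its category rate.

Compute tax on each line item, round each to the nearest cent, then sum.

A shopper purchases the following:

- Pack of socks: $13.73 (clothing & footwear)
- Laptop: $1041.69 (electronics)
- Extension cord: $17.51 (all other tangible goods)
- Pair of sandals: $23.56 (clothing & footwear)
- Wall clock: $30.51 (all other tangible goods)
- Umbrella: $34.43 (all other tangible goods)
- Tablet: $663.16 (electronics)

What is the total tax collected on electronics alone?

Laptop $1041.69: electronics → 4.5% + 1.25% surcharge = 5.75% → $59.90
Tablet $663.16: electronics → 4.5% + 1.25% surcharge = 5.75% → $38.13
Tax on electronics = $59.90 + $38.13 = $98.03

$98.03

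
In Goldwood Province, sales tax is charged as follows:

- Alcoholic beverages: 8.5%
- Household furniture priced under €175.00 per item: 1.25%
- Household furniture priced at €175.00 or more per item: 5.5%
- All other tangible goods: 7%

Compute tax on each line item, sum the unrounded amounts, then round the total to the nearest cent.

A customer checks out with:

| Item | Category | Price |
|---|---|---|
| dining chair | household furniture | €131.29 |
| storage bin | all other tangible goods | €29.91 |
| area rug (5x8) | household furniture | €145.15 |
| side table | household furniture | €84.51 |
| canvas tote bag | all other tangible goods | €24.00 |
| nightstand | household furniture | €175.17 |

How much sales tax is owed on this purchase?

Dining chair €131.29: household furniture, under €175.00 → 1.25% → €1.641125
Storage bin €29.91: all other tangible goods → 7% → €2.0937
Area rug (5x8) €145.15: household furniture, under €175.00 → 1.25% → €1.814375
Side table €84.51: household furniture, under €175.00 → 1.25% → €1.056375
Canvas tote bag €24.00: all other tangible goods → 7% → €1.68
Nightstand €175.17: household furniture, €175.00 or more → 5.5% → €9.63435
Unrounded tax sum = €17.919925 → €17.92

€17.92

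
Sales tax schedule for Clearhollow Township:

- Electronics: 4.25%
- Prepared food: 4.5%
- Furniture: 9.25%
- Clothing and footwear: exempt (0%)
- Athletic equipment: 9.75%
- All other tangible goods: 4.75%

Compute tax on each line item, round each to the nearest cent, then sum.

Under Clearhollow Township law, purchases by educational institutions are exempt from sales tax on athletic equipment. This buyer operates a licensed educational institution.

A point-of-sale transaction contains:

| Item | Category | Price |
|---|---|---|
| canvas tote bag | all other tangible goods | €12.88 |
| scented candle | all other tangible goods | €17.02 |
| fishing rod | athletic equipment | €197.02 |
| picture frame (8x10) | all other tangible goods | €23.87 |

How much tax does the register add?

€2.55

Canvas tote bag €12.88: all other tangible goods → 4.75% → €0.61
Scented candle €17.02: all other tangible goods → 4.75% → €0.81
Fishing rod €197.02: athletic equipment, buyer-exempt → 0% → €0.00
Picture frame (8x10) €23.87: all other tangible goods → 4.75% → €1.13
Total tax = €0.61 + €0.81 + €1.13 = €2.55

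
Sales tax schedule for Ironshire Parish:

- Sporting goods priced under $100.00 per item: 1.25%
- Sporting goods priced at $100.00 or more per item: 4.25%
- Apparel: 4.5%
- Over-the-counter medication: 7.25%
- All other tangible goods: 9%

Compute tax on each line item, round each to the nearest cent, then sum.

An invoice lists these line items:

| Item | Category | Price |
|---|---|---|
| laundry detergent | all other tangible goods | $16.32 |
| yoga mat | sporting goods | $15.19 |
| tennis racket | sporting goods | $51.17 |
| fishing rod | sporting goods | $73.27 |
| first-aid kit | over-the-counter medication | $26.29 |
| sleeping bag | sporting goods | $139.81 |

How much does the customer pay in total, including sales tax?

Laundry detergent $16.32: all other tangible goods → 9% → $1.47
Yoga mat $15.19: sporting goods, under $100.00 → 1.25% → $0.19
Tennis racket $51.17: sporting goods, under $100.00 → 1.25% → $0.64
Fishing rod $73.27: sporting goods, under $100.00 → 1.25% → $0.92
First-aid kit $26.29: over-the-counter medication → 7.25% → $1.91
Sleeping bag $139.81: sporting goods, $100.00 or more → 4.25% → $5.94
Subtotal = $322.05; tax = $11.07; total due = $333.12

$333.12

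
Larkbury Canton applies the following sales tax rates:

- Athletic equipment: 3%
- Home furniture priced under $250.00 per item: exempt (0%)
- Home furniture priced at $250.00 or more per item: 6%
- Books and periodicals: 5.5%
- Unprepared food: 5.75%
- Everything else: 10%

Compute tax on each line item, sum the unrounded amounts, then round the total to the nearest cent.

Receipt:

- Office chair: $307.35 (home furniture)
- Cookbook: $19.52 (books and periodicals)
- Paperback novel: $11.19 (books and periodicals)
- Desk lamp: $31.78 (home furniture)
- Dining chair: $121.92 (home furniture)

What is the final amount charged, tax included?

$511.89

Office chair $307.35: home furniture, $250.00 or more → 6% → $18.441
Cookbook $19.52: books and periodicals → 5.5% → $1.0736
Paperback novel $11.19: books and periodicals → 5.5% → $0.61545
Desk lamp $31.78: home furniture, under $250.00 → 0% → $0.00
Dining chair $121.92: home furniture, under $250.00 → 0% → $0.00
Subtotal = $491.76; unrounded tax = $20.13005 → $20.13; total due = $511.89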